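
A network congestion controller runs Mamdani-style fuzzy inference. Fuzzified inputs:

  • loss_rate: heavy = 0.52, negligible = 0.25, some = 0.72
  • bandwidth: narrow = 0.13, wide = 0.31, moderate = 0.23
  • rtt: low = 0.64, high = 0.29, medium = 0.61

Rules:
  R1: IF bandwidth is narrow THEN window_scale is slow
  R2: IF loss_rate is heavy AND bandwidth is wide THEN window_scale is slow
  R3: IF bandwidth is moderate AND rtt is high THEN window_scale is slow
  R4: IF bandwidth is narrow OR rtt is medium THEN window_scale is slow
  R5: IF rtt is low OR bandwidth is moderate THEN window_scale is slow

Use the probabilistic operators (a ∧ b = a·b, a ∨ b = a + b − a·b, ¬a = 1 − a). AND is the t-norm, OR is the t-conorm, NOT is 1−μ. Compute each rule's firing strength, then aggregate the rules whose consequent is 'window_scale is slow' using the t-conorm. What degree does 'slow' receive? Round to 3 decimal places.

0.936

R1: narrow=0.13 → w = 0.1300
R2: heavy=0.52, wide=0.31; AND[a·b] → w = 0.1612
R3: moderate=0.23, high=0.29; AND[a·b] → w = 0.0667
R4: narrow=0.13, medium=0.61; OR[a + b − a·b] → w = 0.6607
R5: low=0.64, moderate=0.23; OR[a + b − a·b] → w = 0.7228
Rules with consequent 'slow': {R1, R2, R3, R4, R5} → strengths 0.1300, 0.1612, 0.0667, 0.6607, 0.7228
Aggregate via t-conorm [a + b − a·b]: 0.9359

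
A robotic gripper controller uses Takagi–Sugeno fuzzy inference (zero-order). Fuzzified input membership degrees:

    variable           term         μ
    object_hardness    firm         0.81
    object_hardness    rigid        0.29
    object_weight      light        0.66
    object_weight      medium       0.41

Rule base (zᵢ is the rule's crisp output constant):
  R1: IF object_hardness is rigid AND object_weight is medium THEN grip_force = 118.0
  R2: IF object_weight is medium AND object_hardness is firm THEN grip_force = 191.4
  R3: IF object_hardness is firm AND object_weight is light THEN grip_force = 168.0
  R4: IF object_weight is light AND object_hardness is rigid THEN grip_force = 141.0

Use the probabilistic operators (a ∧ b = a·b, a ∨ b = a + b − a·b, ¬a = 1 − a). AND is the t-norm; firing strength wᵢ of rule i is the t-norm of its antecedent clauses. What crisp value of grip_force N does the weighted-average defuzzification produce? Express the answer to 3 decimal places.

165.161

R1 (z=118.0): rigid=0.29, medium=0.41; AND[a·b] → w = 0.1189
R2 (z=191.4): medium=0.41, firm=0.81; AND[a·b] → w = 0.3321
R3 (z=168.0): firm=0.81, light=0.66; AND[a·b] → w = 0.5346
R4 (z=141.0): light=0.66, rigid=0.29; AND[a·b] → w = 0.1914
Weighted average = (0.1189·118.0 + 0.3321·191.4 + 0.5346·168.0 + 0.1914·141.0) / (0.1189 + 0.3321 + 0.5346 + 0.1914)
  = 194.3943 / 1.1770 = 165.161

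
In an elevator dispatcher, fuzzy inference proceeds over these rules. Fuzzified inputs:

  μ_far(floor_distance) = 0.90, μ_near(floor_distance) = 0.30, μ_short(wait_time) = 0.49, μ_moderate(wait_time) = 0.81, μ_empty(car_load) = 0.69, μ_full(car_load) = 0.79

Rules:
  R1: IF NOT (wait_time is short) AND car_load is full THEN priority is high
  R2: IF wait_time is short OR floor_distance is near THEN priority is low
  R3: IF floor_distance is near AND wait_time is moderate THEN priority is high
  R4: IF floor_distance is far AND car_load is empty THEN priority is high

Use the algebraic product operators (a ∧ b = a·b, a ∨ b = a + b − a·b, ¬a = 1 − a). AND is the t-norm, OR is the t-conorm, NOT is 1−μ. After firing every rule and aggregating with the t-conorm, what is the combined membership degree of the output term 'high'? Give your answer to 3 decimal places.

0.829

R1: ¬short=1−0.49=0.51, full=0.79; AND[a·b] → w = 0.4029
R2: short=0.49, near=0.30; OR[a + b − a·b] → w = 0.6430
R3: near=0.30, moderate=0.81; AND[a·b] → w = 0.2430
R4: far=0.90, empty=0.69; AND[a·b] → w = 0.6210
Rules with consequent 'high': {R1, R3, R4} → strengths 0.4029, 0.2430, 0.6210
Aggregate via t-conorm [a + b − a·b]: 0.8287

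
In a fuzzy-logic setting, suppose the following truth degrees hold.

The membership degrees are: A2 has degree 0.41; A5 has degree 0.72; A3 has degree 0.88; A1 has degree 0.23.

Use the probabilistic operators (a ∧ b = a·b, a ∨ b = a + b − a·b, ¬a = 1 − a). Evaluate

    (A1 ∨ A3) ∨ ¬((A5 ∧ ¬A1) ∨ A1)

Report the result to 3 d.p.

0.939

A1 ∨ A3 = a + b − a·b on (0.2300, 0.8800) = 0.9076
¬A1 = 1 − 0.2300 = 0.7700
A5 ∧ ¬A1 = a·b on (0.7200, 0.7700) = 0.5544
(A5 ∧ ¬A1) ∨ A1 = a + b − a·b on (0.5544, 0.2300) = 0.6569
¬((A5 ∧ ¬A1) ∨ A1) = 1 − 0.6569 = 0.3431
(A1 ∨ A3) ∨ ¬((A5 ∧ ¬A1) ∨ A1) = a + b − a·b on (0.9076, 0.3431) = 0.9393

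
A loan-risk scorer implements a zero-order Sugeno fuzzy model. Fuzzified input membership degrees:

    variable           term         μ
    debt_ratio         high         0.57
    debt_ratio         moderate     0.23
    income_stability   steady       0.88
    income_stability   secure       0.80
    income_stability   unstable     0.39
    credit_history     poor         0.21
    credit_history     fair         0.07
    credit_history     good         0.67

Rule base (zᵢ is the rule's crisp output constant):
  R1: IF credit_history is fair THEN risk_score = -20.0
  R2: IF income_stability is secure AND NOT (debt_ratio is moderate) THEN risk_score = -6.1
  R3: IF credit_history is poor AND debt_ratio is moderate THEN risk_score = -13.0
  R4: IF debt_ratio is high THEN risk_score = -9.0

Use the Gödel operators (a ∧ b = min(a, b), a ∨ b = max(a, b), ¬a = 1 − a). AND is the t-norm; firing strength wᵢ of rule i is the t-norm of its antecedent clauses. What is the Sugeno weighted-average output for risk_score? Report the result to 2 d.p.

R1 (z=-20.0): fair=0.07 → w = 0.07
R2 (z=-6.1): secure=0.80, ¬moderate=1−0.23=0.77; AND[min(a, b)] → w = 0.77
R3 (z=-13.0): poor=0.21, moderate=0.23; AND[min(a, b)] → w = 0.21
R4 (z=-9.0): high=0.57 → w = 0.57
Weighted average = (0.07·-20.0 + 0.77·-6.1 + 0.21·-13.0 + 0.57·-9.0) / (0.07 + 0.77 + 0.21 + 0.57)
  = -13.9570 / 1.6200 = -8.62

-8.62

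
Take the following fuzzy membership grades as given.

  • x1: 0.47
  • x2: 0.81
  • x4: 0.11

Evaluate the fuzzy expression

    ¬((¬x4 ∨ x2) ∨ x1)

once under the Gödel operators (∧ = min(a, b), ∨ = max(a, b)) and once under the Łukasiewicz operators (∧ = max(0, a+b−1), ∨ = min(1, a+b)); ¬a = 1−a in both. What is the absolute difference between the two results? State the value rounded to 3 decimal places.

0.110

Under Gödel:
  ¬x4 = 1 − 0.11 = 0.89
  ¬x4 ∨ x2 = max(a, b) on (0.89, 0.81) = 0.89
  (¬x4 ∨ x2) ∨ x1 = max(a, b) on (0.89, 0.47) = 0.89
  ¬((¬x4 ∨ x2) ∨ x1) = 1 − 0.89 = 0.11
  → value = 0.1100
Under Łukasiewicz:
  ¬x4 = 1 − 0.11 = 0.89
  ¬x4 ∨ x2 = min(1, a+b) on (0.89, 0.81) = 1.00
  (¬x4 ∨ x2) ∨ x1 = min(1, a+b) on (1.00, 0.47) = 1.00
  ¬((¬x4 ∨ x2) ∨ x1) = 1 − 1.00 = 0.00
  → value = 0.0000
|0.1100 − 0.0000| = 0.110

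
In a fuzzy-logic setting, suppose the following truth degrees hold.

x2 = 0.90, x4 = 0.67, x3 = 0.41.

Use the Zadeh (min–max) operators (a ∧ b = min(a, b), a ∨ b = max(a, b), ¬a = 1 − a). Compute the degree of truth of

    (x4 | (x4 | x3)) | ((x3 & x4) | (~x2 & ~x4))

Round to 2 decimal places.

0.67

x4 | x3 = max(a, b) on (0.67, 0.41) = 0.67
x4 | (x4 | x3) = max(a, b) on (0.67, 0.67) = 0.67
x3 & x4 = min(a, b) on (0.41, 0.67) = 0.41
~x2 = 1 − 0.90 = 0.10
~x4 = 1 − 0.67 = 0.33
~x2 & ~x4 = min(a, b) on (0.10, 0.33) = 0.10
(x3 & x4) | (~x2 & ~x4) = max(a, b) on (0.41, 0.10) = 0.41
(x4 | (x4 | x3)) | ((x3 & x4) | (~x2 & ~x4)) = max(a, b) on (0.67, 0.41) = 0.67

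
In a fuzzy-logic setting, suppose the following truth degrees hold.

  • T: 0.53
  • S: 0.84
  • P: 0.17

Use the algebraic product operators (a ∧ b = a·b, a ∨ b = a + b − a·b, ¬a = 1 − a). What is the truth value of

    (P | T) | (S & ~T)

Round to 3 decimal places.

P | T = a + b − a·b on (0.1700, 0.5300) = 0.6099
~T = 1 − 0.5300 = 0.4700
S & ~T = a·b on (0.8400, 0.4700) = 0.3948
(P | T) | (S & ~T) = a + b − a·b on (0.6099, 0.3948) = 0.7639

0.764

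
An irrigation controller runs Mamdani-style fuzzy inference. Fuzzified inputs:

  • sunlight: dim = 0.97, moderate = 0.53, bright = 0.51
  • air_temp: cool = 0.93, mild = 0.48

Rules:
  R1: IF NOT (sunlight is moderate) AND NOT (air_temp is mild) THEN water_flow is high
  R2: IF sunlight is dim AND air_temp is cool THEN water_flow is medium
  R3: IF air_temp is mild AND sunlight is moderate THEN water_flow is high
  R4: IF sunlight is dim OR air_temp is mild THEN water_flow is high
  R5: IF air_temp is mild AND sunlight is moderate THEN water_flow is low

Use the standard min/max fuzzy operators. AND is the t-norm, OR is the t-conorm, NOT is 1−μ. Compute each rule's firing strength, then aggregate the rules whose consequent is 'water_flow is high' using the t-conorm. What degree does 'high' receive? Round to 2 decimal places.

R1: ¬moderate=1−0.53=0.47, ¬mild=1−0.48=0.52; AND[min(a, b)] → w = 0.47
R2: dim=0.97, cool=0.93; AND[min(a, b)] → w = 0.93
R3: mild=0.48, moderate=0.53; AND[min(a, b)] → w = 0.48
R4: dim=0.97, mild=0.48; OR[max(a, b)] → w = 0.97
R5: mild=0.48, moderate=0.53; AND[min(a, b)] → w = 0.48
Rules with consequent 'high': {R1, R3, R4} → strengths 0.47, 0.48, 0.97
Aggregate via t-conorm [max(a, b)]: 0.97

0.97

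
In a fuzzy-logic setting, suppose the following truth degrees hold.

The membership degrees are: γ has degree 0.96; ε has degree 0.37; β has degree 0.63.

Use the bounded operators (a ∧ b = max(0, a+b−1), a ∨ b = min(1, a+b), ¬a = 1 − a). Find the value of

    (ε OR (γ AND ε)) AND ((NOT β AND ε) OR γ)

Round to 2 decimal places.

0.66

γ AND ε = max(0, a+b−1) on (0.96, 0.37) = 0.33
ε OR (γ AND ε) = min(1, a+b) on (0.37, 0.33) = 0.70
NOT β = 1 − 0.63 = 0.37
NOT β AND ε = max(0, a+b−1) on (0.37, 0.37) = 0.00
(NOT β AND ε) OR γ = min(1, a+b) on (0.00, 0.96) = 0.96
(ε OR (γ AND ε)) AND ((NOT β AND ε) OR γ) = max(0, a+b−1) on (0.70, 0.96) = 0.66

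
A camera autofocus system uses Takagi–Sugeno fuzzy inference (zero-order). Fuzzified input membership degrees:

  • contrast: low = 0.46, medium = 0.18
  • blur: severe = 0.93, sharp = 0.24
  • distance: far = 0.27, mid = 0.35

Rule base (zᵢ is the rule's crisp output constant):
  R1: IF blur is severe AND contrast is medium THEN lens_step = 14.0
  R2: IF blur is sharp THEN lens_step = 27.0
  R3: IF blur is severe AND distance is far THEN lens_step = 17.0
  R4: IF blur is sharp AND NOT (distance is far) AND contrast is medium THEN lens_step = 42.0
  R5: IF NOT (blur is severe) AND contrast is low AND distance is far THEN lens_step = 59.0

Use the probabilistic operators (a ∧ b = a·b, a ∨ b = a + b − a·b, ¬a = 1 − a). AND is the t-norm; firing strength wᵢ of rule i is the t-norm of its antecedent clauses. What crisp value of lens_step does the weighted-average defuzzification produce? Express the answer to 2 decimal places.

21.37

R1 (z=14.0): severe=0.93, medium=0.18; AND[a·b] → w = 0.1674
R2 (z=27.0): sharp=0.24 → w = 0.2400
R3 (z=17.0): severe=0.93, far=0.27; AND[a·b] → w = 0.2511
R4 (z=42.0): sharp=0.24, ¬far=1−0.27=0.73, medium=0.18; AND[a·b] → w = 0.0315
R5 (z=59.0): ¬severe=1−0.93=0.07, low=0.46, far=0.27; AND[a·b] → w = 0.0087
Weighted average = (0.1674·14.0 + 0.2400·27.0 + 0.2511·17.0 + 0.0315·42.0 + 0.0087·59.0) / (0.1674 + 0.2400 + 0.2511 + 0.0315 + 0.0087)
  = 14.9298 / 0.6987 = 21.37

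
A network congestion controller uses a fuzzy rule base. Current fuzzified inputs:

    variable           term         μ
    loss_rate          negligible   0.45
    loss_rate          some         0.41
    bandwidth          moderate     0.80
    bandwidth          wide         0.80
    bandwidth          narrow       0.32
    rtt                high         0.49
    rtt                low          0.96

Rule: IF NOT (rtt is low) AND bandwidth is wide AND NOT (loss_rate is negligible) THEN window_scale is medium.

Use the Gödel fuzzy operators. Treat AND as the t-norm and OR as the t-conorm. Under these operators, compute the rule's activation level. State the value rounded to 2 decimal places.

0.04

firing strength: ¬low=1−0.96=0.04, wide=0.80, ¬negligible=1−0.45=0.55; AND[min(a, b)] → w = 0.04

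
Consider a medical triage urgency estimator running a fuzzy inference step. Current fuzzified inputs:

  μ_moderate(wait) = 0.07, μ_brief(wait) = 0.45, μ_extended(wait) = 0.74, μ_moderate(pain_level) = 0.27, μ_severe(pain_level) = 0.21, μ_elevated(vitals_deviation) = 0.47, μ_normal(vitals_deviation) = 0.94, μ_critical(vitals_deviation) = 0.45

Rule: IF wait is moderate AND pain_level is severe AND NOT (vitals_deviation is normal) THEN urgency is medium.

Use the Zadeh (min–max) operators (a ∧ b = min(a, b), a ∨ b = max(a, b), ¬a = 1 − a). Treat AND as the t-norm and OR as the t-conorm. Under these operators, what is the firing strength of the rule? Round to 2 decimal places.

firing strength: moderate=0.07, severe=0.21, ¬normal=1−0.94=0.06; AND[min(a, b)] → w = 0.06

0.06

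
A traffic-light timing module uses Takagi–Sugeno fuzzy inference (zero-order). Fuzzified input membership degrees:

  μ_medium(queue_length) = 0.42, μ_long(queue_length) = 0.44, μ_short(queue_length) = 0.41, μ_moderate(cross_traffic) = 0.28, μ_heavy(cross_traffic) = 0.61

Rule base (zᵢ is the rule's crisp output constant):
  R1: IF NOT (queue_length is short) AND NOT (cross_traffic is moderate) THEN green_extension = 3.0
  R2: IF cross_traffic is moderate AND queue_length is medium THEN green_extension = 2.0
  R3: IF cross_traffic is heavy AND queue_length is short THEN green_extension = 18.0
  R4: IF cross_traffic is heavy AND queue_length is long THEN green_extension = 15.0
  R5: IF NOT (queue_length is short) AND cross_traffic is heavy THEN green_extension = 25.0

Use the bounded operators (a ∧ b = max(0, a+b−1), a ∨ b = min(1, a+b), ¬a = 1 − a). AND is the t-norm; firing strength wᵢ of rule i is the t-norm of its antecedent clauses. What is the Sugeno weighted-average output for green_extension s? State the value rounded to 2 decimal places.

12.14

R1 (z=3.0): ¬short=1−0.41=0.59, ¬moderate=1−0.28=0.72; AND[max(0, a+b−1)] → w = 0.31
R2 (z=2.0): moderate=0.28, medium=0.42; AND[max(0, a+b−1)] → w = 0.00
R3 (z=18.0): heavy=0.61, short=0.41; AND[max(0, a+b−1)] → w = 0.02
R4 (z=15.0): heavy=0.61, long=0.44; AND[max(0, a+b−1)] → w = 0.05
R5 (z=25.0): ¬short=1−0.41=0.59, heavy=0.61; AND[max(0, a+b−1)] → w = 0.20
Weighted average = (0.31·3.0 + 0.00·2.0 + 0.02·18.0 + 0.05·15.0 + 0.20·25.0) / (0.31 + 0.00 + 0.02 + 0.05 + 0.20)
  = 7.0400 / 0.5800 = 12.14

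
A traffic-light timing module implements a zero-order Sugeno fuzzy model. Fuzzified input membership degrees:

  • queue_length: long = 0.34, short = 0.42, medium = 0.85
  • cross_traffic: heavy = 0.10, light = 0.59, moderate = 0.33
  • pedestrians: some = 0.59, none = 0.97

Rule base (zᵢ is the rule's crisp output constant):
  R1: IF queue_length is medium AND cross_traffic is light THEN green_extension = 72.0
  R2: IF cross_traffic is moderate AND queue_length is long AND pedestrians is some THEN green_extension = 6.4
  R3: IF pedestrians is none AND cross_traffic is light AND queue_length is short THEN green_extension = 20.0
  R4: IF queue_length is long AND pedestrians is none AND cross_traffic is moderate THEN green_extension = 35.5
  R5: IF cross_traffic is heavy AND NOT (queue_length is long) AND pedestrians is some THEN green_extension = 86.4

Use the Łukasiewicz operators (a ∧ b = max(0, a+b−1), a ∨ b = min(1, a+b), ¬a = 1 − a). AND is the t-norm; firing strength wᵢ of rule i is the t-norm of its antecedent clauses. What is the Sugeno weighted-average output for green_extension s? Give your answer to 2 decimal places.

R1 (z=72.0): medium=0.85, light=0.59; AND[max(0, a+b−1)] → w = 0.44
R2 (z=6.4): moderate=0.33, long=0.34, some=0.59; AND[max(0, a+b−1)] → w = 0.00
R3 (z=20.0): none=0.97, light=0.59, short=0.42; AND[max(0, a+b−1)] → w = 0.00
R4 (z=35.5): long=0.34, none=0.97, moderate=0.33; AND[max(0, a+b−1)] → w = 0.00
R5 (z=86.4): heavy=0.10, ¬long=1−0.34=0.66, some=0.59; AND[max(0, a+b−1)] → w = 0.00
Weighted average = (0.44·72.0 + 0.00·6.4 + 0.00·20.0 + 0.00·35.5 + 0.00·86.4) / (0.44 + 0.00 + 0.00 + 0.00 + 0.00)
  = 31.6800 / 0.4400 = 72.00

72.00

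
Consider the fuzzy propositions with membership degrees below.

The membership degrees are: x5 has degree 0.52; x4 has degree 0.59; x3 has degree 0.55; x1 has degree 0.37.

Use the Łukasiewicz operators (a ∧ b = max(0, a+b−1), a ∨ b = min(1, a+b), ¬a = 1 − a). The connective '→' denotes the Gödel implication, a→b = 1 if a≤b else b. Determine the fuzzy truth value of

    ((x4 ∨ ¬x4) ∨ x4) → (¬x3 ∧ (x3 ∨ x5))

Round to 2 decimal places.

0.45

¬x4 = 1 − 0.59 = 0.41
x4 ∨ ¬x4 = min(1, a+b) on (0.59, 0.41) = 1.00
(x4 ∨ ¬x4) ∨ x4 = min(1, a+b) on (1.00, 0.59) = 1.00
¬x3 = 1 − 0.55 = 0.45
x3 ∨ x5 = min(1, a+b) on (0.55, 0.52) = 1.00
¬x3 ∧ (x3 ∨ x5) = max(0, a+b−1) on (0.45, 1.00) = 0.45
((x4 ∨ ¬x4) ∨ x4) → (¬x3 ∧ (x3 ∨ x5))  [Gödel: 1 if a≤b else b] with a=1.00, b=0.45 → 0.45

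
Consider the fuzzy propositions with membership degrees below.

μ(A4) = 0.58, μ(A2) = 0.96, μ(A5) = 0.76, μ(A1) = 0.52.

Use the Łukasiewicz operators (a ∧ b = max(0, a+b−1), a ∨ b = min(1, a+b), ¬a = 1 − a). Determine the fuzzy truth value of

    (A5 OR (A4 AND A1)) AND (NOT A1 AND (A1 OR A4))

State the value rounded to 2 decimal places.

0.34

A4 AND A1 = max(0, a+b−1) on (0.58, 0.52) = 0.10
A5 OR (A4 AND A1) = min(1, a+b) on (0.76, 0.10) = 0.86
NOT A1 = 1 − 0.52 = 0.48
A1 OR A4 = min(1, a+b) on (0.52, 0.58) = 1.00
NOT A1 AND (A1 OR A4) = max(0, a+b−1) on (0.48, 1.00) = 0.48
(A5 OR (A4 AND A1)) AND (NOT A1 AND (A1 OR A4)) = max(0, a+b−1) on (0.86, 0.48) = 0.34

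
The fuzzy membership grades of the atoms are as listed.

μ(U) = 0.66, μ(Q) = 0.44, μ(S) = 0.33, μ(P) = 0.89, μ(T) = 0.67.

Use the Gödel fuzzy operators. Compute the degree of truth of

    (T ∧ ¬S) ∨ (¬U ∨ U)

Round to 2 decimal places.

¬S = 1 − 0.33 = 0.67
T ∧ ¬S = min(a, b) on (0.67, 0.67) = 0.67
¬U = 1 − 0.66 = 0.34
¬U ∨ U = max(a, b) on (0.34, 0.66) = 0.66
(T ∧ ¬S) ∨ (¬U ∨ U) = max(a, b) on (0.67, 0.66) = 0.67

0.67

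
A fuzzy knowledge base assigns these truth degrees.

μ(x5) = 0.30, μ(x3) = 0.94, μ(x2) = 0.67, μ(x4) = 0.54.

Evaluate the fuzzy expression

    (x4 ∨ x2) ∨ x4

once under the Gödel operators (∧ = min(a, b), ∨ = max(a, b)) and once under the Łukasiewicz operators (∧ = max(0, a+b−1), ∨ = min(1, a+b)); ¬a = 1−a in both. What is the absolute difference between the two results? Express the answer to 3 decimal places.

0.330

Under Gödel:
  x4 ∨ x2 = max(a, b) on (0.54, 0.67) = 0.67
  (x4 ∨ x2) ∨ x4 = max(a, b) on (0.67, 0.54) = 0.67
  → value = 0.6700
Under Łukasiewicz:
  x4 ∨ x2 = min(1, a+b) on (0.54, 0.67) = 1.00
  (x4 ∨ x2) ∨ x4 = min(1, a+b) on (1.00, 0.54) = 1.00
  → value = 1.0000
|0.6700 − 1.0000| = 0.330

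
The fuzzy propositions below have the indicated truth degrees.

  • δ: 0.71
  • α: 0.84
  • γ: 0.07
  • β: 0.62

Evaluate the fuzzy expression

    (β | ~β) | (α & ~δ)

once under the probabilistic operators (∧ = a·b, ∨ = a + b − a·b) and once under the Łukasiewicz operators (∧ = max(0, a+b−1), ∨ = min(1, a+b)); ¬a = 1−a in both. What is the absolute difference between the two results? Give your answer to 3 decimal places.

0.178

Under probabilistic:
  ~β = 1 − 0.6200 = 0.3800
  β | ~β = a + b − a·b on (0.6200, 0.3800) = 0.7644
  ~δ = 1 − 0.7100 = 0.2900
  α & ~δ = a·b on (0.8400, 0.2900) = 0.2436
  (β | ~β) | (α & ~δ) = a + b − a·b on (0.7644, 0.2436) = 0.8218
  → value = 0.8218
Under Łukasiewicz:
  ~β = 1 − 0.62 = 0.38
  β | ~β = min(1, a+b) on (0.62, 0.38) = 1.00
  ~δ = 1 − 0.71 = 0.29
  α & ~δ = max(0, a+b−1) on (0.84, 0.29) = 0.13
  (β | ~β) | (α & ~δ) = min(1, a+b) on (1.00, 0.13) = 1.00
  → value = 1.0000
|0.8218 − 1.0000| = 0.178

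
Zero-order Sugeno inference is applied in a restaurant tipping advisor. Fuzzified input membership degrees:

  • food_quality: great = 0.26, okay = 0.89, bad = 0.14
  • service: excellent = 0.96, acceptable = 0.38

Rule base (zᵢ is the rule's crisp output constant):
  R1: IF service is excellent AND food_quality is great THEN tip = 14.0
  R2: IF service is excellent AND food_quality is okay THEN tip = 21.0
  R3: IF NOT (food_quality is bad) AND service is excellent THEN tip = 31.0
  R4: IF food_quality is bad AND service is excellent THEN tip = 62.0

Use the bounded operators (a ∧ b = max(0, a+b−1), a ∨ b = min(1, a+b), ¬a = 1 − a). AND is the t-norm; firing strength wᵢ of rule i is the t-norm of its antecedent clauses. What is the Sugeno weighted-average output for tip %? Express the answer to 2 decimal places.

R1 (z=14.0): excellent=0.96, great=0.26; AND[max(0, a+b−1)] → w = 0.22
R2 (z=21.0): excellent=0.96, okay=0.89; AND[max(0, a+b−1)] → w = 0.85
R3 (z=31.0): ¬bad=1−0.14=0.86, excellent=0.96; AND[max(0, a+b−1)] → w = 0.82
R4 (z=62.0): bad=0.14, excellent=0.96; AND[max(0, a+b−1)] → w = 0.10
Weighted average = (0.22·14.0 + 0.85·21.0 + 0.82·31.0 + 0.10·62.0) / (0.22 + 0.85 + 0.82 + 0.10)
  = 52.5500 / 1.9900 = 26.41

26.41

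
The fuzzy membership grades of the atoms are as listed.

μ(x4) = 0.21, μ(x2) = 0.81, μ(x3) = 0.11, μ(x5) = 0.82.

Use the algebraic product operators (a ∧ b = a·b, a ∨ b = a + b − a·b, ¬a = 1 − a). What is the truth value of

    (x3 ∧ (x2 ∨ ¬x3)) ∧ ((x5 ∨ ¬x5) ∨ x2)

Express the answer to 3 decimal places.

0.105

¬x3 = 1 − 0.1100 = 0.8900
x2 ∨ ¬x3 = a + b − a·b on (0.8100, 0.8900) = 0.9791
x3 ∧ (x2 ∨ ¬x3) = a·b on (0.1100, 0.9791) = 0.1077
¬x5 = 1 − 0.8200 = 0.1800
x5 ∨ ¬x5 = a + b − a·b on (0.8200, 0.1800) = 0.8524
(x5 ∨ ¬x5) ∨ x2 = a + b − a·b on (0.8524, 0.8100) = 0.9720
(x3 ∧ (x2 ∨ ¬x3)) ∧ ((x5 ∨ ¬x5) ∨ x2) = a·b on (0.1077, 0.9720) = 0.1047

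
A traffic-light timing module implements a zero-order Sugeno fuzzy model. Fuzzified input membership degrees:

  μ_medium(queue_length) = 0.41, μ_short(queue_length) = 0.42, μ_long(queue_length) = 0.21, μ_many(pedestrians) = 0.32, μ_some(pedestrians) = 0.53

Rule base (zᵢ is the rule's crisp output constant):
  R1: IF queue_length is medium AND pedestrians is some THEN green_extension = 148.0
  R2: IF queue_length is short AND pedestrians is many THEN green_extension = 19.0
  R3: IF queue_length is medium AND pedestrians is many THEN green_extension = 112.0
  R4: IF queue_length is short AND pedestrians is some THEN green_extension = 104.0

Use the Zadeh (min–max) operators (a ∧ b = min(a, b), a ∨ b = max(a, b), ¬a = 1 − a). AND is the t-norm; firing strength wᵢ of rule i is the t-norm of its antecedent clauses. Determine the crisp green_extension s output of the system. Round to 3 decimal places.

R1 (z=148.0): medium=0.41, some=0.53; AND[min(a, b)] → w = 0.41
R2 (z=19.0): short=0.42, many=0.32; AND[min(a, b)] → w = 0.32
R3 (z=112.0): medium=0.41, many=0.32; AND[min(a, b)] → w = 0.32
R4 (z=104.0): short=0.42, some=0.53; AND[min(a, b)] → w = 0.42
Weighted average = (0.41·148.0 + 0.32·19.0 + 0.32·112.0 + 0.42·104.0) / (0.41 + 0.32 + 0.32 + 0.42)
  = 146.2800 / 1.4700 = 99.510

99.510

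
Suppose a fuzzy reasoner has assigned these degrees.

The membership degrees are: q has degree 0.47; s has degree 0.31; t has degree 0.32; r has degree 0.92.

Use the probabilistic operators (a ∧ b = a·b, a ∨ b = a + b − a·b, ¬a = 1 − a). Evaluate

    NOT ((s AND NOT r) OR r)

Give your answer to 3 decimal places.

NOT r = 1 − 0.9200 = 0.0800
s AND NOT r = a·b on (0.3100, 0.0800) = 0.0248
(s AND NOT r) OR r = a + b − a·b on (0.0248, 0.9200) = 0.9220
NOT ((s AND NOT r) OR r) = 1 − 0.9220 = 0.0780

0.078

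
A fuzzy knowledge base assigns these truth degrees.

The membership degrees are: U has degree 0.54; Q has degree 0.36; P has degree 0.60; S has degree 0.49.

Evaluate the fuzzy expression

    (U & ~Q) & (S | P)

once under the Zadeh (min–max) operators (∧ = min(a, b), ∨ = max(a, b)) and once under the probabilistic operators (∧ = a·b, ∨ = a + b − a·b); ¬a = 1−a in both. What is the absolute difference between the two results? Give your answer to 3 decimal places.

0.265

Under Zadeh (min–max):
  ~Q = 1 − 0.36 = 0.64
  U & ~Q = min(a, b) on (0.54, 0.64) = 0.54
  S | P = max(a, b) on (0.49, 0.60) = 0.60
  (U & ~Q) & (S | P) = min(a, b) on (0.54, 0.60) = 0.54
  → value = 0.5400
Under probabilistic:
  ~Q = 1 − 0.3600 = 0.6400
  U & ~Q = a·b on (0.5400, 0.6400) = 0.3456
  S | P = a + b − a·b on (0.4900, 0.6000) = 0.7960
  (U & ~Q) & (S | P) = a·b on (0.3456, 0.7960) = 0.2751
  → value = 0.2751
|0.5400 − 0.2751| = 0.265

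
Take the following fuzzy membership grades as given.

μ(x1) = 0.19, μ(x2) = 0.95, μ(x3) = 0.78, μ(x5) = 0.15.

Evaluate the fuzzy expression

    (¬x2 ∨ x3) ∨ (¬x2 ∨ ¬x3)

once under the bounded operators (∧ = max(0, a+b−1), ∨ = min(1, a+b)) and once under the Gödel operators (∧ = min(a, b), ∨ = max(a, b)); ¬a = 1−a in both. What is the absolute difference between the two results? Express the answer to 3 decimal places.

0.220

Under bounded:
  ¬x2 = 1 − 0.95 = 0.05
  ¬x2 ∨ x3 = min(1, a+b) on (0.05, 0.78) = 0.83
  ¬x2 = 1 − 0.95 = 0.05
  ¬x3 = 1 − 0.78 = 0.22
  ¬x2 ∨ ¬x3 = min(1, a+b) on (0.05, 0.22) = 0.27
  (¬x2 ∨ x3) ∨ (¬x2 ∨ ¬x3) = min(1, a+b) on (0.83, 0.27) = 1.00
  → value = 1.0000
Under Gödel:
  ¬x2 = 1 − 0.95 = 0.05
  ¬x2 ∨ x3 = max(a, b) on (0.05, 0.78) = 0.78
  ¬x2 = 1 − 0.95 = 0.05
  ¬x3 = 1 − 0.78 = 0.22
  ¬x2 ∨ ¬x3 = max(a, b) on (0.05, 0.22) = 0.22
  (¬x2 ∨ x3) ∨ (¬x2 ∨ ¬x3) = max(a, b) on (0.78, 0.22) = 0.78
  → value = 0.7800
|1.0000 − 0.7800| = 0.220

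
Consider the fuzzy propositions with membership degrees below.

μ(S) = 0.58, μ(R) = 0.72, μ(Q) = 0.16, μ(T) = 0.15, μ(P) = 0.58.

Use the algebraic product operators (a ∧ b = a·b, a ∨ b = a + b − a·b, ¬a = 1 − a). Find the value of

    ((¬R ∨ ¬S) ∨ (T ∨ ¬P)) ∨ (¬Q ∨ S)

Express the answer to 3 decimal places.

0.986

¬R = 1 − 0.7200 = 0.2800
¬S = 1 − 0.5800 = 0.4200
¬R ∨ ¬S = a + b − a·b on (0.2800, 0.4200) = 0.5824
¬P = 1 − 0.5800 = 0.4200
T ∨ ¬P = a + b − a·b on (0.1500, 0.4200) = 0.5070
(¬R ∨ ¬S) ∨ (T ∨ ¬P) = a + b − a·b on (0.5824, 0.5070) = 0.7941
¬Q = 1 − 0.1600 = 0.8400
¬Q ∨ S = a + b − a·b on (0.8400, 0.5800) = 0.9328
((¬R ∨ ¬S) ∨ (T ∨ ¬P)) ∨ (¬Q ∨ S) = a + b − a·b on (0.7941, 0.9328) = 0.9862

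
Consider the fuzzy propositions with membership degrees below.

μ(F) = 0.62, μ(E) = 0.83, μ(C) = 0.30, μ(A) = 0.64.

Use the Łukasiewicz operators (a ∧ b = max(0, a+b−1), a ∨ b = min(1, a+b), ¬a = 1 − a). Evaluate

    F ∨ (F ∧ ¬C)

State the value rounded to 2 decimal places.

0.94

¬C = 1 − 0.30 = 0.70
F ∧ ¬C = max(0, a+b−1) on (0.62, 0.70) = 0.32
F ∨ (F ∧ ¬C) = min(1, a+b) on (0.62, 0.32) = 0.94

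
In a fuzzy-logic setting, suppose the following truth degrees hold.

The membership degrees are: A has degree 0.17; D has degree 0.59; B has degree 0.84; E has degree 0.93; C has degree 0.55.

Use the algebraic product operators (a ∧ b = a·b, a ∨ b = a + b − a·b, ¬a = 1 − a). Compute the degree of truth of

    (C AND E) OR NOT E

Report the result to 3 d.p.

0.546

C AND E = a·b on (0.5500, 0.9300) = 0.5115
NOT E = 1 − 0.9300 = 0.0700
(C AND E) OR NOT E = a + b − a·b on (0.5115, 0.0700) = 0.5457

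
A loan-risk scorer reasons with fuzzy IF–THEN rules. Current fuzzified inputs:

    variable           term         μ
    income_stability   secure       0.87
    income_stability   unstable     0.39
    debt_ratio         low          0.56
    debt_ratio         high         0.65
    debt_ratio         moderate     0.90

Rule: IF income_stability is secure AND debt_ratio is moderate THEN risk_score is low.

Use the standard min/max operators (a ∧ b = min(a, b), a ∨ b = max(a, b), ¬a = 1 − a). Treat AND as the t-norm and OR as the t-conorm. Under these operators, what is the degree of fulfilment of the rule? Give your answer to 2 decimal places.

firing strength: secure=0.87, moderate=0.90; AND[min(a, b)] → w = 0.87

0.87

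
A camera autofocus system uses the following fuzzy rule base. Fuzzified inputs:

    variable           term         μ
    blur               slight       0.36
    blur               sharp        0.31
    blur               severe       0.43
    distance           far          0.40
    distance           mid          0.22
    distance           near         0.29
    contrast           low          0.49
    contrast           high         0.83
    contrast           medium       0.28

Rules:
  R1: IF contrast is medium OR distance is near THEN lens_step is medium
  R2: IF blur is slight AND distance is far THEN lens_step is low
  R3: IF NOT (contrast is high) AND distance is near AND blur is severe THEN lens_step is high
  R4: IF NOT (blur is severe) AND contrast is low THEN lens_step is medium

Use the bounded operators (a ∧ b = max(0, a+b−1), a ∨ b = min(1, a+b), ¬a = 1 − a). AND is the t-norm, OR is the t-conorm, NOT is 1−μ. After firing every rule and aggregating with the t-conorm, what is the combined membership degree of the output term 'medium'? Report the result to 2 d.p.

R1: medium=0.28, near=0.29; OR[min(1, a+b)] → w = 0.57
R2: slight=0.36, far=0.40; AND[max(0, a+b−1)] → w = 0.00
R3: ¬high=1−0.83=0.17, near=0.29, severe=0.43; AND[max(0, a+b−1)] → w = 0.00
R4: ¬severe=1−0.43=0.57, low=0.49; AND[max(0, a+b−1)] → w = 0.06
Rules with consequent 'medium': {R1, R4} → strengths 0.57, 0.06
Aggregate via t-conorm [min(1, a+b)]: 0.63

0.63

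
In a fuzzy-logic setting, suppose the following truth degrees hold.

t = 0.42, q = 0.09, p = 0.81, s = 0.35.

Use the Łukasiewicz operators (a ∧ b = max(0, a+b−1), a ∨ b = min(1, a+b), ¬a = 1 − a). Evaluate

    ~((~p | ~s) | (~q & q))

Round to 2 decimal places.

~p = 1 − 0.81 = 0.19
~s = 1 − 0.35 = 0.65
~p | ~s = min(1, a+b) on (0.19, 0.65) = 0.84
~q = 1 − 0.09 = 0.91
~q & q = max(0, a+b−1) on (0.91, 0.09) = 0.00
(~p | ~s) | (~q & q) = min(1, a+b) on (0.84, 0.00) = 0.84
~((~p | ~s) | (~q & q)) = 1 − 0.84 = 0.16

0.16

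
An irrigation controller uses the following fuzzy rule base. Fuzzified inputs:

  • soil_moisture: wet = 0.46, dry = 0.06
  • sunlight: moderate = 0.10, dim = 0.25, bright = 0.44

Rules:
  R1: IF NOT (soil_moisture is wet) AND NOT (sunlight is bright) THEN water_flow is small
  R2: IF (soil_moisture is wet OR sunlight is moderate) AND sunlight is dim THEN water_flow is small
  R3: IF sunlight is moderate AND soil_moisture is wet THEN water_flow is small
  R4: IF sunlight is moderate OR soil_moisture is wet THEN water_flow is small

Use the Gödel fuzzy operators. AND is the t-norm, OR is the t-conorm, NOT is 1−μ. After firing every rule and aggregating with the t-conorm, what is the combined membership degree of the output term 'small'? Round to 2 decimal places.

R1: ¬wet=1−0.46=0.54, ¬bright=1−0.44=0.56; AND[min(a, b)] → w = 0.54
R2: (wet=0.46 OR moderate=0.10) = 0.46; AND[min(a, b)] with dim=0.25 → w = 0.25
R3: moderate=0.10, wet=0.46; AND[min(a, b)] → w = 0.10
R4: moderate=0.10, wet=0.46; OR[max(a, b)] → w = 0.46
Rules with consequent 'small': {R1, R2, R3, R4} → strengths 0.54, 0.25, 0.10, 0.46
Aggregate via t-conorm [max(a, b)]: 0.54

0.54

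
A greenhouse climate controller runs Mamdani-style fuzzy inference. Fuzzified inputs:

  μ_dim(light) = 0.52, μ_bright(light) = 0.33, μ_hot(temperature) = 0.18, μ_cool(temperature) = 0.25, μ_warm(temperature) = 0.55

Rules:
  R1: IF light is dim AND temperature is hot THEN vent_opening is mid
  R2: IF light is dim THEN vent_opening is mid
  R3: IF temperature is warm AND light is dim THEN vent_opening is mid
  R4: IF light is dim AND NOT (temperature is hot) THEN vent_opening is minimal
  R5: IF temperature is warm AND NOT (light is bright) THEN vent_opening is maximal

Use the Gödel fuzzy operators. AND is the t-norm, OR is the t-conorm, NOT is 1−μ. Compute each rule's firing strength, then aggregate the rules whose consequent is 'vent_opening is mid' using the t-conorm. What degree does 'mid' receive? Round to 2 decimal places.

0.52

R1: dim=0.52, hot=0.18; AND[min(a, b)] → w = 0.18
R2: dim=0.52 → w = 0.52
R3: warm=0.55, dim=0.52; AND[min(a, b)] → w = 0.52
R4: dim=0.52, ¬hot=1−0.18=0.82; AND[min(a, b)] → w = 0.52
R5: warm=0.55, ¬bright=1−0.33=0.67; AND[min(a, b)] → w = 0.55
Rules with consequent 'mid': {R1, R2, R3} → strengths 0.18, 0.52, 0.52
Aggregate via t-conorm [max(a, b)]: 0.52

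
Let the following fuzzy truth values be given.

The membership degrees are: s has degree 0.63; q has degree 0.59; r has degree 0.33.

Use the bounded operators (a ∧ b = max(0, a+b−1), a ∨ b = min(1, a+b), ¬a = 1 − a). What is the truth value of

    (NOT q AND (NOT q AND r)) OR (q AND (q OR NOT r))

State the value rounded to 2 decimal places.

NOT q = 1 − 0.59 = 0.41
NOT q = 1 − 0.59 = 0.41
NOT q AND r = max(0, a+b−1) on (0.41, 0.33) = 0.00
NOT q AND (NOT q AND r) = max(0, a+b−1) on (0.41, 0.00) = 0.00
NOT r = 1 − 0.33 = 0.67
q OR NOT r = min(1, a+b) on (0.59, 0.67) = 1.00
q AND (q OR NOT r) = max(0, a+b−1) on (0.59, 1.00) = 0.59
(NOT q AND (NOT q AND r)) OR (q AND (q OR NOT r)) = min(1, a+b) on (0.00, 0.59) = 0.59

0.59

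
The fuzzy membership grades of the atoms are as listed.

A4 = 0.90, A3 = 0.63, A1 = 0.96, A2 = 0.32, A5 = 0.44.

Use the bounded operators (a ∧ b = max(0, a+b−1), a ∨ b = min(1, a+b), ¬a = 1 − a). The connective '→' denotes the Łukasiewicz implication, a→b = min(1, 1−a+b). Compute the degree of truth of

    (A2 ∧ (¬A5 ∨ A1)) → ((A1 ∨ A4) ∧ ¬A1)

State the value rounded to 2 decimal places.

0.72

¬A5 = 1 − 0.44 = 0.56
¬A5 ∨ A1 = min(1, a+b) on (0.56, 0.96) = 1.00
A2 ∧ (¬A5 ∨ A1) = max(0, a+b−1) on (0.32, 1.00) = 0.32
A1 ∨ A4 = min(1, a+b) on (0.96, 0.90) = 1.00
¬A1 = 1 − 0.96 = 0.04
(A1 ∨ A4) ∧ ¬A1 = max(0, a+b−1) on (1.00, 0.04) = 0.04
(A2 ∧ (¬A5 ∨ A1)) → ((A1 ∨ A4) ∧ ¬A1)  [Łukasiewicz: min(1, 1−a+b)] with a=0.32, b=0.04 → 0.72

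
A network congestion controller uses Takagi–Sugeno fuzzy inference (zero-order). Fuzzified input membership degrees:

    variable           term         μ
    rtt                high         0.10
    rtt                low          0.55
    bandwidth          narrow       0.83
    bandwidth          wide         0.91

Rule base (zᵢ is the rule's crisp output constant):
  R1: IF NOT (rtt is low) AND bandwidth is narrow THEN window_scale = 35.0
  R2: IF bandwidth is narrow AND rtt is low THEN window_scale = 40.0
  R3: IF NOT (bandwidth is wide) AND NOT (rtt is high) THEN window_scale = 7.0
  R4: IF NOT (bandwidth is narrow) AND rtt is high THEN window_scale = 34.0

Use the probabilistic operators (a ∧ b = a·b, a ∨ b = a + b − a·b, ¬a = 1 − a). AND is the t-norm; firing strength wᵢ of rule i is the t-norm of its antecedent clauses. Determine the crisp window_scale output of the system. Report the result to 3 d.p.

34.997

R1 (z=35.0): ¬low=1−0.55=0.45, narrow=0.83; AND[a·b] → w = 0.3735
R2 (z=40.0): narrow=0.83, low=0.55; AND[a·b] → w = 0.4565
R3 (z=7.0): ¬wide=1−0.91=0.09, ¬high=1−0.10=0.90; AND[a·b] → w = 0.0810
R4 (z=34.0): ¬narrow=1−0.83=0.17, high=0.10; AND[a·b] → w = 0.0170
Weighted average = (0.3735·35.0 + 0.4565·40.0 + 0.0810·7.0 + 0.0170·34.0) / (0.3735 + 0.4565 + 0.0810 + 0.0170)
  = 32.4775 / 0.9280 = 34.997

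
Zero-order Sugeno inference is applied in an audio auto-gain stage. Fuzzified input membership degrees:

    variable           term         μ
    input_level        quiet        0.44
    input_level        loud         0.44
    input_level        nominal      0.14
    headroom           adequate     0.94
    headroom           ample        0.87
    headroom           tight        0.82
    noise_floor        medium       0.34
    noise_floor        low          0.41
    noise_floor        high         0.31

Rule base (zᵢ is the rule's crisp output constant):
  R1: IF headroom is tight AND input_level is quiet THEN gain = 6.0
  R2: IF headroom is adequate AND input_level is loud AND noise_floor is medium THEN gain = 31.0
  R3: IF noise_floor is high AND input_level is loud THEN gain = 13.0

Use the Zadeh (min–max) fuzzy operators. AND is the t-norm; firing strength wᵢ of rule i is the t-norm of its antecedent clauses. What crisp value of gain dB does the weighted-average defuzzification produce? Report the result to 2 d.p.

15.79

R1 (z=6.0): tight=0.82, quiet=0.44; AND[min(a, b)] → w = 0.44
R2 (z=31.0): adequate=0.94, loud=0.44, medium=0.34; AND[min(a, b)] → w = 0.34
R3 (z=13.0): high=0.31, loud=0.44; AND[min(a, b)] → w = 0.31
Weighted average = (0.44·6.0 + 0.34·31.0 + 0.31·13.0) / (0.44 + 0.34 + 0.31)
  = 17.2100 / 1.0900 = 15.79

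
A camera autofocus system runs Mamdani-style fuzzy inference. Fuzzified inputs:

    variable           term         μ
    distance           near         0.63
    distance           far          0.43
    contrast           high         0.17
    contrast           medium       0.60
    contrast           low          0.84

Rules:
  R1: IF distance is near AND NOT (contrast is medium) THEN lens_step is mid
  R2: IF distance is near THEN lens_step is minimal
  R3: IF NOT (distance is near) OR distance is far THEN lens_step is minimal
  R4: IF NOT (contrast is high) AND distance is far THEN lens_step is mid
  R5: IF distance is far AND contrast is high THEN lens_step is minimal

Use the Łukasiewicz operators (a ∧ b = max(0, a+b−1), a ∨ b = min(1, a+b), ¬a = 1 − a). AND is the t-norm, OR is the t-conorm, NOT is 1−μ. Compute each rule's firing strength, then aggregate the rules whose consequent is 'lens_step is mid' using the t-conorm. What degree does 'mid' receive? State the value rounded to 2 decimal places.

R1: near=0.63, ¬medium=1−0.60=0.40; AND[max(0, a+b−1)] → w = 0.03
R2: near=0.63 → w = 0.63
R3: ¬near=1−0.63=0.37, far=0.43; OR[min(1, a+b)] → w = 0.80
R4: ¬high=1−0.17=0.83, far=0.43; AND[max(0, a+b−1)] → w = 0.26
R5: far=0.43, high=0.17; AND[max(0, a+b−1)] → w = 0.00
Rules with consequent 'mid': {R1, R4} → strengths 0.03, 0.26
Aggregate via t-conorm [min(1, a+b)]: 0.29

0.29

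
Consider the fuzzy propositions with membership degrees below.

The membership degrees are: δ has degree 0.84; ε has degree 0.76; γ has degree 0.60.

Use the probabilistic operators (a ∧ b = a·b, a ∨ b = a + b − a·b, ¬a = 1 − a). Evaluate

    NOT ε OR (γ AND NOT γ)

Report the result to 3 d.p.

NOT ε = 1 − 0.7600 = 0.2400
NOT γ = 1 − 0.6000 = 0.4000
γ AND NOT γ = a·b on (0.6000, 0.4000) = 0.2400
NOT ε OR (γ AND NOT γ) = a + b − a·b on (0.2400, 0.2400) = 0.4224

0.422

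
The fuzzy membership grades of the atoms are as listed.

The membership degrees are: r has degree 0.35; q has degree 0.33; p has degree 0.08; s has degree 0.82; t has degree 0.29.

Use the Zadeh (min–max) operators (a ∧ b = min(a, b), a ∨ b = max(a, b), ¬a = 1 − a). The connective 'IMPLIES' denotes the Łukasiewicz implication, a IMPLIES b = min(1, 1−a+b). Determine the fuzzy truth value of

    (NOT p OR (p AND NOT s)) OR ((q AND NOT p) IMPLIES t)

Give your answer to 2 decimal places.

NOT p = 1 − 0.08 = 0.92
NOT s = 1 − 0.82 = 0.18
p AND NOT s = min(a, b) on (0.08, 0.18) = 0.08
NOT p OR (p AND NOT s) = max(a, b) on (0.92, 0.08) = 0.92
NOT p = 1 − 0.08 = 0.92
q AND NOT p = min(a, b) on (0.33, 0.92) = 0.33
(q AND NOT p) IMPLIES t  [Łukasiewicz: min(1, 1−a+b)] with a=0.33, b=0.29 → 0.96
(NOT p OR (p AND NOT s)) OR ((q AND NOT p) IMPLIES t) = max(a, b) on (0.92, 0.96) = 0.96

0.96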